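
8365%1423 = 1250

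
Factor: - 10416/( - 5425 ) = 48/25  =  2^4*3^1*5^( - 2)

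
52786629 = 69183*763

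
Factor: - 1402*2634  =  - 2^2*3^1 * 439^1*701^1 = - 3692868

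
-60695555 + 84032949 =23337394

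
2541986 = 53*47962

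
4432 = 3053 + 1379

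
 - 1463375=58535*( -25)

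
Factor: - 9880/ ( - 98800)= 2^(-1)*5^(-1)=1/10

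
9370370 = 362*25885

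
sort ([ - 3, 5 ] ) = [-3, 5 ]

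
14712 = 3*4904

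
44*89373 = 3932412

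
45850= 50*917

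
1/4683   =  1/4683= 0.00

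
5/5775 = 1/1155 = 0.00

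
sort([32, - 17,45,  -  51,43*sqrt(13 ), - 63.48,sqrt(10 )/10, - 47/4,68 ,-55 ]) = [ - 63.48,-55 ,  -  51,  -  17, - 47/4, sqrt (10)/10,32,45,68,43*sqrt( 13) ]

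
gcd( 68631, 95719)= 1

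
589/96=589/96 = 6.14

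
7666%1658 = 1034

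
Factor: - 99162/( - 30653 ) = 14166/4379 = 2^1*3^2*29^ ( - 1)*151^( - 1 )*787^1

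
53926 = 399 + 53527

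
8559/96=2853/32 = 89.16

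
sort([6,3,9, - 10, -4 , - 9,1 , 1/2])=[ - 10, - 9,-4 , 1/2, 1, 3, 6, 9]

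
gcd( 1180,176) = 4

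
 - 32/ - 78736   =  2/4921 =0.00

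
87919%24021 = 15856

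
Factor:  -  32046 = - 2^1 *3^1*7^2*109^1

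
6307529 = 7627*827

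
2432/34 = 1216/17 = 71.53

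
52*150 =7800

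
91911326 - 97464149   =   -5552823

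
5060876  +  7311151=12372027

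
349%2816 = 349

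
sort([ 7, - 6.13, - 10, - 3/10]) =[ - 10, - 6.13, - 3/10,7]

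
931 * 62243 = 57948233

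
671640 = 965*696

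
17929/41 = 17929/41 = 437.29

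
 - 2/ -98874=1/49437 = 0.00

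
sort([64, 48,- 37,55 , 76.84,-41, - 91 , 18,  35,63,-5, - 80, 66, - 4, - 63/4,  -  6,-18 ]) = [-91, - 80, - 41, - 37, - 18, - 63/4, - 6 ,-5, - 4,  18,35, 48,55, 63 , 64, 66, 76.84] 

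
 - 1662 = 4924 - 6586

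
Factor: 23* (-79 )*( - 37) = 67229 = 23^1*37^1*79^1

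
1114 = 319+795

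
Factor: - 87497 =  - 59^1*1483^1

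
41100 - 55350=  - 14250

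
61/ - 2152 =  - 61/2152= -  0.03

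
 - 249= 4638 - 4887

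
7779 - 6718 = 1061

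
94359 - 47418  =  46941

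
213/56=3 + 45/56 = 3.80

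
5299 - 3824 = 1475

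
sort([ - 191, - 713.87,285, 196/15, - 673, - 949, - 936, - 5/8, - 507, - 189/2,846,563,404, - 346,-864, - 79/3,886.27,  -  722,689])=[  -  949, - 936, - 864, - 722, - 713.87, - 673, - 507, - 346, - 191 , - 189/2, - 79/3, - 5/8,196/15, 285,404, 563, 689,846,886.27]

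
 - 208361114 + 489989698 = 281628584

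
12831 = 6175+6656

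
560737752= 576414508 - 15676756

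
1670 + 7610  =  9280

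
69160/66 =1047  +  29/33 = 1047.88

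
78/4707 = 26/1569 = 0.02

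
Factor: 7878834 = 2^1*3^2* 23^1*19031^1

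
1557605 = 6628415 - 5070810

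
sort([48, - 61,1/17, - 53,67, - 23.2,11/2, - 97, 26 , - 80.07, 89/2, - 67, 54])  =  [ - 97, - 80.07, - 67, - 61, - 53, - 23.2,1/17,  11/2,26  ,  89/2, 48, 54 , 67]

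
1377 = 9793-8416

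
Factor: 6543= 3^2*727^1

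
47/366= 47/366 = 0.13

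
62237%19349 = 4190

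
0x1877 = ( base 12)375b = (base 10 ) 6263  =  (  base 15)1cc8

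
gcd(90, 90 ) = 90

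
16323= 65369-49046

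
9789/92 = 106  +  37/92 = 106.40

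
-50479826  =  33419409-83899235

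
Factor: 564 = 2^2 * 3^1*47^1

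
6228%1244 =8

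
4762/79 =60  +  22/79= 60.28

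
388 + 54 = 442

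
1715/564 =3 + 23/564 = 3.04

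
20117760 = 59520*338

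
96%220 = 96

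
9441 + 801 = 10242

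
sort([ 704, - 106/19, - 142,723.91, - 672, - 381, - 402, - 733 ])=[- 733, - 672, - 402 ,-381,  -  142, - 106/19,  704 , 723.91 ]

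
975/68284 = 975/68284 = 0.01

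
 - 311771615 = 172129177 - 483900792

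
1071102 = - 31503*(-34)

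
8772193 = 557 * 15749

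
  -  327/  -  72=109/24 = 4.54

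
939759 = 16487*57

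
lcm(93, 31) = 93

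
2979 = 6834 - 3855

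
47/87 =47/87 = 0.54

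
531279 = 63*8433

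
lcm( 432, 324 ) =1296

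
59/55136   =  59/55136 = 0.00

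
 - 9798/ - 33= 3266/11 = 296.91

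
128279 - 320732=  - 192453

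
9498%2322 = 210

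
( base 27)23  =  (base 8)71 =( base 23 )2B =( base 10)57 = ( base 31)1q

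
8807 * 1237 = 10894259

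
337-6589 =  - 6252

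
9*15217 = 136953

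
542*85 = 46070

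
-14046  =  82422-96468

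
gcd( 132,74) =2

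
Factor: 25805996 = 2^2*6451499^1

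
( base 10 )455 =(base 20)12F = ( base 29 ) fk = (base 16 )1C7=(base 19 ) 14I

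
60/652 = 15/163 = 0.09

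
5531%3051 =2480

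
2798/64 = 43 +23/32 = 43.72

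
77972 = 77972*1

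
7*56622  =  396354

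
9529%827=432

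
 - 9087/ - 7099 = 1 + 1988/7099=1.28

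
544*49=26656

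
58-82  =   - 24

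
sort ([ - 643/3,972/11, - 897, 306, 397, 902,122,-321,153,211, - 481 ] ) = [ - 897, - 481, - 321, - 643/3,972/11, 122,153, 211, 306,397, 902]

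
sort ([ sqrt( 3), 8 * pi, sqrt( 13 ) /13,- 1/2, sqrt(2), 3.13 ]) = [ -1/2,sqrt( 13)/13,sqrt( 2), sqrt( 3) , 3.13, 8*pi]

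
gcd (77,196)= 7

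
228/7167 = 76/2389= 0.03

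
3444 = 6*574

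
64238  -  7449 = 56789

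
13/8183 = 13/8183 = 0.00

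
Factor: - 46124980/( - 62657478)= 2^1*3^( - 2 )* 5^1*11^1*13^(-1)*17^( - 1)*19^ ( - 1)*829^( - 1)* 209659^1 = 23062490/31328739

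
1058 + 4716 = 5774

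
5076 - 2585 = 2491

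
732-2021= - 1289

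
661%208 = 37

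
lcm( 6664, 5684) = 193256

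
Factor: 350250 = 2^1*3^1 * 5^3*467^1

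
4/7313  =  4/7313 = 0.00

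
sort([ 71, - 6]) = [- 6,71 ]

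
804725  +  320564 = 1125289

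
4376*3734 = 16339984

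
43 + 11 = 54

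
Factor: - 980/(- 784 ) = 2^ ( - 2 ) * 5^1 = 5/4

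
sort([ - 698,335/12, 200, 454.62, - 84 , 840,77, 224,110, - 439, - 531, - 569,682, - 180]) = [ - 698, - 569,-531,  -  439,  -  180, -84,335/12,77,110,  200,224, 454.62,682, 840]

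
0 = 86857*0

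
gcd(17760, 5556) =12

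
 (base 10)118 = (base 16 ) 76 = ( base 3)11101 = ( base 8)166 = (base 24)4M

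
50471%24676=1119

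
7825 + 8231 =16056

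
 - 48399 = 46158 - 94557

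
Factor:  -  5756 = - 2^2*1439^1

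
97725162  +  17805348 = 115530510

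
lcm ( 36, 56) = 504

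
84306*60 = 5058360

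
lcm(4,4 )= 4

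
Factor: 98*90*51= 2^2*3^3*5^1*7^2*17^1=449820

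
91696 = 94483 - 2787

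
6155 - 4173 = 1982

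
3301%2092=1209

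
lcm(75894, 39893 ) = 3111654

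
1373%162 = 77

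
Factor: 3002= 2^1*19^1*79^1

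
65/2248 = 65/2248 = 0.03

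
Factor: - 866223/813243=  - 327/307 = -3^1* 109^1*307^ (  -  1 )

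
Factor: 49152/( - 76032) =-64/99=- 2^6*3^( - 2 ) * 11^ (-1 ) 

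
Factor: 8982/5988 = 3/2=2^( - 1 )*3^1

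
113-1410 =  - 1297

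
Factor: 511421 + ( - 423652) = 11^1*79^1 *101^1 = 87769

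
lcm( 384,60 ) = 1920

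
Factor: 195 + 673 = 2^2 * 7^1 * 31^1 = 868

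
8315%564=419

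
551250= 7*78750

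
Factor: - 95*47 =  - 4465  =  - 5^1*19^1*47^1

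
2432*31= 75392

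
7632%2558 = 2516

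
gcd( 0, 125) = 125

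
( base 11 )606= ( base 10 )732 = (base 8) 1334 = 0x2DC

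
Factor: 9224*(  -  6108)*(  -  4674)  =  263334057408 = 2^6*3^2*19^1*41^1 *509^1*1153^1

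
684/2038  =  342/1019 = 0.34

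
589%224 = 141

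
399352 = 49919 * 8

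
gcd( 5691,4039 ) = 7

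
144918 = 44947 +99971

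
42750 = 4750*9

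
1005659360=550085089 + 455574271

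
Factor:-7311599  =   - 19^1*384821^1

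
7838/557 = 14 + 40/557 = 14.07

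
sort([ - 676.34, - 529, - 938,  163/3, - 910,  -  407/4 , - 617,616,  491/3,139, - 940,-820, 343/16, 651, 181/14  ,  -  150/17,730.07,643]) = [ - 940 ,- 938,-910,-820,  -  676.34,  -  617 ,  -  529,-407/4,  -  150/17, 181/14,  343/16, 163/3,139,  491/3, 616, 643,  651,  730.07]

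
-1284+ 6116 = 4832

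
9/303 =3/101 = 0.03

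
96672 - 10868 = 85804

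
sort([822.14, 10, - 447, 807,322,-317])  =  [ - 447, - 317, 10, 322, 807,822.14] 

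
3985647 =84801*47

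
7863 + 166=8029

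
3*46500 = 139500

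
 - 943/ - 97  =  9+ 70/97 = 9.72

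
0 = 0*( - 7889 ) 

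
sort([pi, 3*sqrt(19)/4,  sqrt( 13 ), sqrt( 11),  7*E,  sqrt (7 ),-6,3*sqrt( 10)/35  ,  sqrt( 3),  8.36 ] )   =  [-6,  3*sqrt(10)/35 , sqrt(3 ) , sqrt( 7),pi,3*sqrt( 19 ) /4, sqrt(11), sqrt(13 ) , 8.36, 7*E ]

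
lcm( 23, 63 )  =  1449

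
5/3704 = 5/3704 =0.00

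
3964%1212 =328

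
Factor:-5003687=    - 13^1* 151^1*2549^1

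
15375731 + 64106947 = 79482678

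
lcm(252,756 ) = 756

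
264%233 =31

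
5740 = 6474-734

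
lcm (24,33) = 264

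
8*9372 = 74976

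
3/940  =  3/940=   0.00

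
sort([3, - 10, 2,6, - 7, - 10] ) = [ - 10,-10, - 7,2  ,  3,6]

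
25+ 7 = 32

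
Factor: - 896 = -2^7* 7^1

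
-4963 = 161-5124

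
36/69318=2/3851 =0.00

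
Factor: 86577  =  3^1*28859^1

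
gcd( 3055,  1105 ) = 65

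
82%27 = 1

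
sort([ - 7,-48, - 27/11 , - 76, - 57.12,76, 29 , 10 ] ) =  [ - 76 , - 57.12, - 48, - 7, - 27/11, 10, 29,76 ] 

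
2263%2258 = 5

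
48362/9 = 48362/9 = 5373.56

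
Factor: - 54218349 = -3^3*31^1*211^1*307^1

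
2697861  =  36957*73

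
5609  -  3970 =1639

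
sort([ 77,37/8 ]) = [ 37/8, 77]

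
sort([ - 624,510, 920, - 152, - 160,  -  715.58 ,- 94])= [ - 715.58, - 624, - 160,-152, - 94, 510, 920]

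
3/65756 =3/65756 = 0.00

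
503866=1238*407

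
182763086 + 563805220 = 746568306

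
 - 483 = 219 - 702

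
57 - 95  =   - 38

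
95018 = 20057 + 74961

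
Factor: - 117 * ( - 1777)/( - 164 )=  - 2^( - 2)*3^2 * 13^1*41^ (  -  1)*1777^1  =  - 207909/164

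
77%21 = 14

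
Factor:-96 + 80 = - 16 = - 2^4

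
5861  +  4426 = 10287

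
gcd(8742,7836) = 6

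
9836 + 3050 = 12886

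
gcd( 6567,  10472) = 11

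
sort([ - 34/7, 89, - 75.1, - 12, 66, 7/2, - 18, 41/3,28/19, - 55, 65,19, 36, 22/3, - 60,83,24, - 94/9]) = [-75.1, - 60, - 55, - 18,- 12,  -  94/9, - 34/7, 28/19, 7/2, 22/3, 41/3, 19, 24,36, 65,66, 83, 89] 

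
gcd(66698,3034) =2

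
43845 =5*8769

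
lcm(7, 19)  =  133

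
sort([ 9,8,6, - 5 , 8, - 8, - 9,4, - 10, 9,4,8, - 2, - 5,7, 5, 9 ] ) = [ - 10, - 9,-8, - 5, - 5, - 2,4,4,5, 6,7, 8, 8,8, 9, 9,  9]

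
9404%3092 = 128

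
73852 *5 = 369260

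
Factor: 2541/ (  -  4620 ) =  - 2^(  -  2)*5^(  -  1 )*11^1 = - 11/20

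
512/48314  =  256/24157  =  0.01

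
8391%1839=1035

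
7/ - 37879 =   -  1  +  37872/37879 = - 0.00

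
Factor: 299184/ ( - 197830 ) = -2^3 * 3^1 * 5^( - 1)*23^1*73^(-1 ) = - 552/365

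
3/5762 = 3/5762 = 0.00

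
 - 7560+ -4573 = -12133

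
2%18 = 2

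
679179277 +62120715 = 741299992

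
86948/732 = 21737/183 = 118.78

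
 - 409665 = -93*4405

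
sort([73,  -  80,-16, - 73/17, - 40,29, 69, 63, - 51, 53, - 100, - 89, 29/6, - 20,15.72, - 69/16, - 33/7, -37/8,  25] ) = [ - 100, - 89, - 80, - 51, - 40 , - 20, - 16,-33/7, - 37/8, - 69/16, - 73/17, 29/6,15.72,25,  29, 53,63, 69, 73]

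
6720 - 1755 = 4965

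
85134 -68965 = 16169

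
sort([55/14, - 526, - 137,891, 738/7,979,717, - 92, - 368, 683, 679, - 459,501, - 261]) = [ - 526, - 459, - 368 , - 261, - 137, - 92,55/14, 738/7,501, 679, 683, 717, 891 , 979 ]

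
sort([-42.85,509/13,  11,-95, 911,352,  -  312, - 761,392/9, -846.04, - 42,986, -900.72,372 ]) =[-900.72, - 846.04,  -  761,-312,  -  95, - 42.85,  -  42,11, 509/13,392/9,352, 372, 911,986]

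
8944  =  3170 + 5774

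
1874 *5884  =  11026616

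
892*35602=31756984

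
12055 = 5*2411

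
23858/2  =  11929 =11929.00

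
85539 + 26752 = 112291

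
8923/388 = 8923/388 = 23.00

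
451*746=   336446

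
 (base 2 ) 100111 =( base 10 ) 39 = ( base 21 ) 1I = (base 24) 1f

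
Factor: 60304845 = 3^1 * 5^1*4020323^1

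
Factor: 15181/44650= 2^( - 1 )*5^( - 2 )*17^1 = 17/50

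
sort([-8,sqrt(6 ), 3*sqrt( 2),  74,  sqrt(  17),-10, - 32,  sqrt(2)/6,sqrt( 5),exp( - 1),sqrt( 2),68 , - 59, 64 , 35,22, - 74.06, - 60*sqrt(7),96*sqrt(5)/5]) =[-60*sqrt( 7 ),-74.06,-59,-32,-10,-8,sqrt( 2 )/6 , exp(-1),sqrt( 2),sqrt( 5 ),sqrt( 6), sqrt ( 17 ),3*sqrt( 2 ),22,35 , 96*sqrt(5)/5,  64,68, 74]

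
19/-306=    - 19/306  =  - 0.06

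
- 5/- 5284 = 5/5284 = 0.00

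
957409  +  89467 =1046876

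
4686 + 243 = 4929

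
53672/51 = 53672/51 = 1052.39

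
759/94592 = 759/94592   =  0.01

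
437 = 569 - 132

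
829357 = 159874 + 669483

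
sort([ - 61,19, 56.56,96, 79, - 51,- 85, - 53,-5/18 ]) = [ - 85, - 61, - 53, - 51, - 5/18,19 , 56.56,  79, 96]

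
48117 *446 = 21460182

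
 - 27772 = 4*(-6943) 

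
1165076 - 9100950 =- 7935874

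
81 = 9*9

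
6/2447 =6/2447 = 0.00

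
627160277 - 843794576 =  -216634299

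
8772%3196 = 2380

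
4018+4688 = 8706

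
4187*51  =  213537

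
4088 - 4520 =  - 432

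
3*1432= 4296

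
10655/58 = 183+41/58= 183.71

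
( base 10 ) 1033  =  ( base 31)12A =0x409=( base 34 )ud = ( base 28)18P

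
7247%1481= 1323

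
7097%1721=213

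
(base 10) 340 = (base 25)df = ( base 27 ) cg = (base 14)1A4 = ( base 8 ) 524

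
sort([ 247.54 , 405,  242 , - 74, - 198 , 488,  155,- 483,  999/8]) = [ -483,  -  198 , - 74,  999/8,155, 242 , 247.54,405, 488 ]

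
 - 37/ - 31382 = 37/31382 = 0.00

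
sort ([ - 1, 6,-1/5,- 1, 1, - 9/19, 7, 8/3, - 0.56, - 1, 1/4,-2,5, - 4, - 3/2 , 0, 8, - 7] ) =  [ - 7, - 4, - 2, - 3/2, - 1,-1,- 1 , - 0.56,  -  9/19, - 1/5,0,1/4, 1, 8/3,5,6,7, 8] 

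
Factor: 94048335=3^2*5^1*17^1 * 122939^1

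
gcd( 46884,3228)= 12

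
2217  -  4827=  - 2610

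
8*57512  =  460096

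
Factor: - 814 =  - 2^1*  11^1*37^1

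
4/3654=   2/1827 = 0.00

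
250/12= 125/6  =  20.83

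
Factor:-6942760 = -2^3*5^1*11^1 * 31^1*509^1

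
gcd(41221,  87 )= 1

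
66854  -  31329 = 35525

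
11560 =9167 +2393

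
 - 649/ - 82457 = 649/82457  =  0.01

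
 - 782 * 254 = -198628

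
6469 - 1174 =5295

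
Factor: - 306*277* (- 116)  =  2^3*3^2*17^1*29^1*277^1 = 9832392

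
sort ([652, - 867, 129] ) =[ - 867,129,652] 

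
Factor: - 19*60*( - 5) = 2^2*3^1*5^2*19^1  =  5700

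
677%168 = 5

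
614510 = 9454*65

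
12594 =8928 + 3666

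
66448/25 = 2657 + 23/25 = 2657.92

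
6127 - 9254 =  - 3127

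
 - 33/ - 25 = 33/25 = 1.32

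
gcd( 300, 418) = 2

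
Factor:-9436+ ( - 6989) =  - 3^2 *5^2*73^1 = - 16425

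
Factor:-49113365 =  - 5^1*7^1*1403239^1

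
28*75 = 2100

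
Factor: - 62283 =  - 3^1 * 13^1  *1597^1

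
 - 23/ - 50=23/50 =0.46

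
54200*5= 271000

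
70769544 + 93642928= 164412472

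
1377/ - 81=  - 17 + 0/1 = - 17.00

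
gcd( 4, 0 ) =4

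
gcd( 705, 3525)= 705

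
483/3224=483/3224  =  0.15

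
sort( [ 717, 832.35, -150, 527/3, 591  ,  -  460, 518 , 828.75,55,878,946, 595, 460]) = [-460,- 150,55, 527/3, 460, 518,591,595, 717, 828.75, 832.35, 878, 946 ]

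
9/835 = 9/835 = 0.01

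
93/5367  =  31/1789 = 0.02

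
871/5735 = 871/5735 = 0.15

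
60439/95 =636+1/5 = 636.20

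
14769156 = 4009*3684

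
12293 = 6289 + 6004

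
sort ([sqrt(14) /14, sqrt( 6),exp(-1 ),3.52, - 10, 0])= [ - 10,  0,sqrt(14)/14, exp( - 1), sqrt ( 6 ),3.52]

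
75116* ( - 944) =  - 70909504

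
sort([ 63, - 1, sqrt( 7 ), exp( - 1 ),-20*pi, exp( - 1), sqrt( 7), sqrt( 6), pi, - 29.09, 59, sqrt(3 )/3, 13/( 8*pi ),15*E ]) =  [ - 20*pi, - 29.09, - 1  ,  exp(  -  1 ), exp( - 1), 13/(8*pi ), sqrt( 3 ) /3,  sqrt( 6), sqrt( 7 ),sqrt( 7),pi , 15*E, 59,  63 ]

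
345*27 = 9315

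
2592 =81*32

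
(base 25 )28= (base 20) 2i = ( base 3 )2011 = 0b111010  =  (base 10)58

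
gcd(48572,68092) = 4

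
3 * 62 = 186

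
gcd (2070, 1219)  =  23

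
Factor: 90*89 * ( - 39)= - 2^1*3^3*5^1*13^1  *  89^1   =  - 312390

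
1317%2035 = 1317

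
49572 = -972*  (-51) 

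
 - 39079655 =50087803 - 89167458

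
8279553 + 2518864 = 10798417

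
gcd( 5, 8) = 1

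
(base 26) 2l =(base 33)27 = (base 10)73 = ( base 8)111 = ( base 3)2201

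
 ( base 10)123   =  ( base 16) 7b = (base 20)63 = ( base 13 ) 96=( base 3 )11120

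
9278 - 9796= - 518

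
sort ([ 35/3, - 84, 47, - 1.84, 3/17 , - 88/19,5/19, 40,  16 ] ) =[ - 84, - 88/19, - 1.84 , 3/17,  5/19, 35/3,16, 40, 47] 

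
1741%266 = 145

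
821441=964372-142931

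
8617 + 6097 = 14714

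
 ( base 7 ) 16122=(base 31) 4LT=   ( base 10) 4524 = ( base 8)10654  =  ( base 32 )4dc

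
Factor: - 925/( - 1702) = 25/46 = 2^( - 1)*5^2 * 23^( - 1 ) 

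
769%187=21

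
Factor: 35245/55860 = 2^( - 2)*3^( - 1)*7^(- 1)*53^1  =  53/84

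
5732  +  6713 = 12445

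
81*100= 8100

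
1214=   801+413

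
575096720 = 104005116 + 471091604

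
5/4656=5/4656 = 0.00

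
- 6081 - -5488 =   -  593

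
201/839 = 201/839 = 0.24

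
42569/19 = 2240 + 9/19 = 2240.47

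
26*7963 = 207038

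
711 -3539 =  - 2828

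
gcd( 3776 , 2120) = 8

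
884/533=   68/41 =1.66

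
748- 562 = 186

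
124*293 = 36332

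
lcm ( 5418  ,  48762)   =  48762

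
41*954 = 39114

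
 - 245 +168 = -77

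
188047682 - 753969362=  - 565921680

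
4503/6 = 1501/2= 750.50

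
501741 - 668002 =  - 166261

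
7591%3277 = 1037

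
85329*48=4095792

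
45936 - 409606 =-363670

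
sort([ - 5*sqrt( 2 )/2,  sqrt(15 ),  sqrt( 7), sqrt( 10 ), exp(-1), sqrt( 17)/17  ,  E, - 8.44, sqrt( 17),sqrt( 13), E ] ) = [ - 8.44, - 5*sqrt( 2) /2,sqrt(17 ) /17, exp( - 1 ), sqrt(7 ),E , E, sqrt(10 ),sqrt( 13), sqrt( 15), sqrt( 17 ) ]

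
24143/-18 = - 1342 + 13/18  =  - 1341.28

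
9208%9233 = 9208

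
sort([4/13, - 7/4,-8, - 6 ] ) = [ - 8, -6, - 7/4, 4/13]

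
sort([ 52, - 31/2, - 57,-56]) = [ - 57, - 56 ,- 31/2, 52 ] 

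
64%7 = 1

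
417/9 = 46 + 1/3= 46.33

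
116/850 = 58/425 = 0.14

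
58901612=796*73997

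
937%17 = 2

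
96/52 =24/13 = 1.85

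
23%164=23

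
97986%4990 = 3176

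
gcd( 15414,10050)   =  6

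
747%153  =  135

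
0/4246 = 0 = 0.00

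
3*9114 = 27342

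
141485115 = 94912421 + 46572694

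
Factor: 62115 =3^1*5^1*41^1*101^1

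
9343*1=9343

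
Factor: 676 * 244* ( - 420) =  - 2^6 * 3^1*5^1*7^1 * 13^2 * 61^1 = -69276480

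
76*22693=1724668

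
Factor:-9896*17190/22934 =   -  85056120/11467  =  -2^3*3^2*5^1 * 191^1*1237^1*11467^( - 1)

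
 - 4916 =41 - 4957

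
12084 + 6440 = 18524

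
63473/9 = 63473/9 = 7052.56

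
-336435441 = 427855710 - 764291151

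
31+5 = 36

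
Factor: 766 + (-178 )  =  588 = 2^2*3^1*7^2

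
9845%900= 845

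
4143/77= 4143/77= 53.81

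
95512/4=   23878=23878.00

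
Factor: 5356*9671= 51797876 =2^2*  13^1  *19^1*103^1*509^1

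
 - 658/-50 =13 + 4/25  =  13.16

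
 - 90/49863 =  - 30/16621 = -0.00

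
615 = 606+9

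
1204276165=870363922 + 333912243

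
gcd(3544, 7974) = 886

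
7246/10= 3623/5 = 724.60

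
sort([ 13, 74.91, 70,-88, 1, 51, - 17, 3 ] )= [ - 88, - 17,1, 3,13, 51,70,74.91]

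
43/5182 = 43/5182 = 0.01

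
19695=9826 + 9869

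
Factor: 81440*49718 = 2^6*5^1*509^1 * 24859^1 = 4049033920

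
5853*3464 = 20274792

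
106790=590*181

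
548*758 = 415384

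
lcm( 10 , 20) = 20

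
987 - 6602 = -5615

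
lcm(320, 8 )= 320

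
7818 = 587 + 7231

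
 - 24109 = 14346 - 38455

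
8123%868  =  311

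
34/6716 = 17/3358 = 0.01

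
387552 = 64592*6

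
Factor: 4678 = 2^1*2339^1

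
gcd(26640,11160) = 360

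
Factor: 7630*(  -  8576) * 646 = -42270932480 = - 2^9*5^1*7^1 *17^1*19^1*67^1*109^1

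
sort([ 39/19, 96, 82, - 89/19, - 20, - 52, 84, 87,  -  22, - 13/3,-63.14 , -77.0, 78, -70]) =[ - 77.0,  -  70, - 63.14 , - 52, - 22,-20, -89/19, - 13/3 , 39/19, 78,  82,84, 87, 96]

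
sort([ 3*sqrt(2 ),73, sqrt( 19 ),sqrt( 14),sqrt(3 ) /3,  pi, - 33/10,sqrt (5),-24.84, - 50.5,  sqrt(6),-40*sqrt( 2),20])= [ -40*sqrt( 2 ), - 50.5, - 24.84, - 33/10 , sqrt( 3 ) /3,sqrt(5),  sqrt( 6 ),pi, sqrt(14),3*sqrt( 2 ) , sqrt(19),20 , 73] 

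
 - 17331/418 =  - 17331/418 = -41.46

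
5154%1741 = 1672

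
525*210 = 110250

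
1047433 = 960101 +87332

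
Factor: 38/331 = 2^1*19^1*331^( - 1 ) 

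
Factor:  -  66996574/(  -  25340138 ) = 33498287/12670069 = 12670069^(-1)*33498287^1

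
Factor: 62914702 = 2^1*2087^1*15073^1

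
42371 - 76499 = - 34128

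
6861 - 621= 6240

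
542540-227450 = 315090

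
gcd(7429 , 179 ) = 1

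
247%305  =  247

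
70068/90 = 11678/15 = 778.53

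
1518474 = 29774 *51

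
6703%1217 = 618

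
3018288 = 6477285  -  3458997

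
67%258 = 67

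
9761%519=419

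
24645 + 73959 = 98604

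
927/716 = 927/716 = 1.29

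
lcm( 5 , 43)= 215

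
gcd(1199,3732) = 1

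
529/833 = 529/833 = 0.64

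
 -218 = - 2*109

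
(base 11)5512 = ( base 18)1481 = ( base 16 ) 1c69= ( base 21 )GA7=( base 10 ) 7273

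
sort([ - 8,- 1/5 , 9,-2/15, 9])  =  [ - 8, - 1/5 ,-2/15,9,9 ] 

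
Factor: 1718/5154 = 1/3  =  3^(  -  1)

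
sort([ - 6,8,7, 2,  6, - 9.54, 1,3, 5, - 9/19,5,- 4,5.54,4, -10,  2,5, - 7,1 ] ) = [ - 10,- 9.54 , - 7, - 6, - 4 , - 9/19,1, 1, 2, 2, 3, 4,5 , 5,5, 5.54,  6, 7 , 8] 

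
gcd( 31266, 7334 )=386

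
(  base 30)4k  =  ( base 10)140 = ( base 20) 70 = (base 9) 165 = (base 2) 10001100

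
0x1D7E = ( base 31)7QH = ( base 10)7550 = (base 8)16576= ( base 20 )iha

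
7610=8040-430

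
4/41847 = 4/41847 = 0.00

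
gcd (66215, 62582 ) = 1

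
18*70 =1260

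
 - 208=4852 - 5060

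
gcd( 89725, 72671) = 1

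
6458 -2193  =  4265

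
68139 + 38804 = 106943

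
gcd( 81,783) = 27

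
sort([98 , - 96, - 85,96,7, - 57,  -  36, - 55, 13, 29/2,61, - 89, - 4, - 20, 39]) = [-96, - 89, - 85, - 57, - 55, - 36, - 20, - 4, 7,13, 29/2,39, 61, 96 , 98 ]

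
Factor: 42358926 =2^1 * 3^1*109^1*239^1* 271^1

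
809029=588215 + 220814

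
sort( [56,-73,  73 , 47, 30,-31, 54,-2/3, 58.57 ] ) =[  -  73,-31, - 2/3,30, 47,54, 56, 58.57,73 ] 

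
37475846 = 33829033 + 3646813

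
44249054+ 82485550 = 126734604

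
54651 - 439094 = -384443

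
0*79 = 0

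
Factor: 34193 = 31^1*1103^1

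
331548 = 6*55258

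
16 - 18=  - 2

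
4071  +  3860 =7931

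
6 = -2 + 8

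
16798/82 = 204 + 35/41 = 204.85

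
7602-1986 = 5616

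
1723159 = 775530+947629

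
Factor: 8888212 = 2^2*17^1*23^1*5683^1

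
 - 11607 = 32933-44540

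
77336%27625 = 22086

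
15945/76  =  209 + 61/76 = 209.80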